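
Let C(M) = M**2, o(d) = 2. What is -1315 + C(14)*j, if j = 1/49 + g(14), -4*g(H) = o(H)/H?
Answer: -1318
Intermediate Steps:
g(H) = -1/(2*H)
j = -3/196 (j = 1/49 - 1/2/14 = 1/49 - 1/2*1/14 = 1/49 - 1/28 = -3/196 ≈ -0.015306)
-1315 + C(14)*j = -1315 + 14**2*(-3/196) = -1315 + 196*(-3/196) = -1315 - 3 = -1318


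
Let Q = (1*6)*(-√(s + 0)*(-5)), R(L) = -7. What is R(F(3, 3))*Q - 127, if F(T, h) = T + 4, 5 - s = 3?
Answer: -127 - 210*√2 ≈ -423.98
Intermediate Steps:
s = 2 (s = 5 - 1*3 = 5 - 3 = 2)
F(T, h) = 4 + T
Q = 30*√2 (Q = (1*6)*(-√(2 + 0)*(-5)) = 6*(-√2*(-5)) = 6*(5*√2) = 30*√2 ≈ 42.426)
R(F(3, 3))*Q - 127 = -210*√2 - 127 = -127 - 210*√2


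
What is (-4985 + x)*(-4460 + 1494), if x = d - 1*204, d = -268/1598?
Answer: 12297466070/799 ≈ 1.5391e+7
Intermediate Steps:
d = -134/799 (d = -268*1/1598 = -134/799 ≈ -0.16771)
x = -163130/799 (x = -134/799 - 1*204 = -134/799 - 204 = -163130/799 ≈ -204.17)
(-4985 + x)*(-4460 + 1494) = (-4985 - 163130/799)*(-4460 + 1494) = -4146145/799*(-2966) = 12297466070/799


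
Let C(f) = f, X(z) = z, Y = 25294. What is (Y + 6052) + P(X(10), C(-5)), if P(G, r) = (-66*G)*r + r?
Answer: 34641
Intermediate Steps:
P(G, r) = r - 66*G*r (P(G, r) = -66*G*r + r = r - 66*G*r)
(Y + 6052) + P(X(10), C(-5)) = (25294 + 6052) - 5*(1 - 66*10) = 31346 - 5*(1 - 660) = 31346 - 5*(-659) = 31346 + 3295 = 34641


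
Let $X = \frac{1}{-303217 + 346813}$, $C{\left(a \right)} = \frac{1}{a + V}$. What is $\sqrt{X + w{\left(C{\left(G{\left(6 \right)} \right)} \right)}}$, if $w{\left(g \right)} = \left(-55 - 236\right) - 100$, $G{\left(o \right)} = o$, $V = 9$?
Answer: $\frac{i \sqrt{20642748385}}{7266} \approx 19.774 i$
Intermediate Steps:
$C{\left(a \right)} = \frac{1}{9 + a}$ ($C{\left(a \right)} = \frac{1}{a + 9} = \frac{1}{9 + a}$)
$X = \frac{1}{43596} \approx 2.2938 \cdot 10^{-5}$
$w{\left(g \right)} = -391$ ($w{\left(g \right)} = -291 - 100 = -391$)
$\sqrt{X + w{\left(C{\left(G{\left(6 \right)} \right)} \right)}} = \sqrt{\frac{1}{43596} - 391} = \sqrt{- \frac{17046035}{43596}} = \frac{i \sqrt{20642748385}}{7266}$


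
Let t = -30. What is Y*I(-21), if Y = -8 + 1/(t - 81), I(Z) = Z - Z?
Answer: 0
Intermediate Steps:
I(Z) = 0
Y = -889/111 (Y = -8 + 1/(-30 - 81) = -8 + 1/(-111) = -8 - 1/111 = -889/111 ≈ -8.0090)
Y*I(-21) = -889/111*0 = 0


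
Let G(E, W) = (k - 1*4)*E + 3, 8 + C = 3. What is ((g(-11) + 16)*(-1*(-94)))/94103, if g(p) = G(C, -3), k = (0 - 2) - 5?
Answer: 6956/94103 ≈ 0.073919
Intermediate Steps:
C = -5 (C = -8 + 3 = -5)
k = -7 (k = -2 - 5 = -7)
G(E, W) = 3 - 11*E (G(E, W) = (-7 - 1*4)*E + 3 = (-7 - 4)*E + 3 = -11*E + 3 = 3 - 11*E)
g(p) = 58 (g(p) = 3 - 11*(-5) = 3 + 55 = 58)
((g(-11) + 16)*(-1*(-94)))/94103 = ((58 + 16)*(-1*(-94)))/94103 = (74*94)*(1/94103) = 6956*(1/94103) = 6956/94103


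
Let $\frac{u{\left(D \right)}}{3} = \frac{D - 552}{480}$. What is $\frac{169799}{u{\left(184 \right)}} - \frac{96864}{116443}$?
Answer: $- \frac{197721277442}{2678189} \approx -73827.0$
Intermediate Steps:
$u{\left(D \right)} = - \frac{69}{20} + \frac{D}{160}$ ($u{\left(D \right)} = 3 \frac{D - 552}{480} = 3 \left(-552 + D\right) \frac{1}{480} = 3 \left(- \frac{23}{20} + \frac{D}{480}\right) = - \frac{69}{20} + \frac{D}{160}$)
$\frac{169799}{u{\left(184 \right)}} - \frac{96864}{116443} = \frac{169799}{- \frac{69}{20} + \frac{1}{160} \cdot 184} - \frac{96864}{116443} = \frac{169799}{- \frac{69}{20} + \frac{23}{20}} - \frac{96864}{116443} = \frac{169799}{- \frac{23}{10}} - \frac{96864}{116443} = 169799 \left(- \frac{10}{23}\right) - \frac{96864}{116443} = - \frac{1697990}{23} - \frac{96864}{116443} = - \frac{197721277442}{2678189}$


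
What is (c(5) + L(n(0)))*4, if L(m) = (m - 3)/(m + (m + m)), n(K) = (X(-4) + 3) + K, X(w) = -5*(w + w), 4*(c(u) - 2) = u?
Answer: 1837/129 ≈ 14.240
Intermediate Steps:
c(u) = 2 + u/4
X(w) = -10*w
n(K) = 43 + K (n(K) = (-10*(-4) + 3) + K = (40 + 3) + K = 43 + K)
L(m) = (-3 + m)/(3*m) (L(m) = (-3 + m)/(m + 2*m) = (-3 + m)/((3*m)) = (-3 + m)*(1/(3*m)) = (-3 + m)/(3*m))
(c(5) + L(n(0)))*4 = ((2 + (¼)*5) + (-3 + (43 + 0))/(3*(43 + 0)))*4 = ((2 + 5/4) + (⅓)*(-3 + 43)/43)*4 = (13/4 + (⅓)*(1/43)*40)*4 = (13/4 + 40/129)*4 = (1837/516)*4 = 1837/129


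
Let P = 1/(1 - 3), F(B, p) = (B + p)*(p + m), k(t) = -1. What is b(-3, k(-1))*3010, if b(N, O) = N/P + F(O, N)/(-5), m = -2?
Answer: 6020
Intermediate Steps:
F(B, p) = (-2 + p)*(B + p) (F(B, p) = (B + p)*(p - 2) = (B + p)*(-2 + p) = (-2 + p)*(B + p))
P = -½ (P = 1/(-2) = -½ ≈ -0.50000)
b(N, O) = -8*N/5 - N²/5 + 2*O/5 - N*O/5 (b(N, O) = N/(-½) + (N² - 2*O - 2*N + O*N)/(-5) = N*(-2) + (N² - 2*O - 2*N + N*O)*(-⅕) = -2*N + (N² - 2*N - 2*O + N*O)*(-⅕) = -2*N + (-N²/5 + 2*N/5 + 2*O/5 - N*O/5) = -8*N/5 - N²/5 + 2*O/5 - N*O/5)
b(-3, k(-1))*3010 = (-8/5*(-3) - ⅕*(-3)² + (⅖)*(-1) - ⅕*(-3)*(-1))*3010 = (24/5 - ⅕*9 - ⅖ - ⅗)*3010 = (24/5 - 9/5 - ⅖ - ⅗)*3010 = 2*3010 = 6020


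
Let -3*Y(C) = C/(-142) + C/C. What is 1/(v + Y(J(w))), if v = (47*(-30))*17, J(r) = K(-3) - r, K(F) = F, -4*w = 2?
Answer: -852/20422729 ≈ -4.1718e-5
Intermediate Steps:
w = -½ (w = -¼*2 = -½ ≈ -0.50000)
J(r) = -3 - r
Y(C) = -⅓ + C/426 (Y(C) = -(C/(-142) + C/C)/3 = -(C*(-1/142) + 1)/3 = -(-C/142 + 1)/3 = -(1 - C/142)/3 = -⅓ + C/426)
v = -23970 (v = -1410*17 = -23970)
1/(v + Y(J(w))) = 1/(-23970 + (-⅓ + (-3 - 1*(-½))/426)) = 1/(-23970 + (-⅓ + (-3 + ½)/426)) = 1/(-23970 + (-⅓ + (1/426)*(-5/2))) = 1/(-23970 + (-⅓ - 5/852)) = 1/(-23970 - 289/852) = 1/(-20422729/852) = -852/20422729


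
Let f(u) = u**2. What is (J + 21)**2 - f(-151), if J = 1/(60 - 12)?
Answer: -51515423/2304 ≈ -22359.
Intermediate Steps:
J = 1/48 ≈ 0.020833
(J + 21)**2 - f(-151) = (1/48 + 21)**2 - 1*(-151)**2 = (1009/48)**2 - 1*22801 = 1018081/2304 - 22801 = -51515423/2304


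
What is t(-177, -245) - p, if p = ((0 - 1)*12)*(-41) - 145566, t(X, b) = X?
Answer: 144897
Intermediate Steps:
p = -145074 (p = -1*12*(-41) - 145566 = -12*(-41) - 145566 = 492 - 145566 = -145074)
t(-177, -245) - p = -177 - 1*(-145074) = -177 + 145074 = 144897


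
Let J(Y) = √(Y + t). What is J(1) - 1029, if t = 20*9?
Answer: -1029 + √181 ≈ -1015.5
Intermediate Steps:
t = 180
J(Y) = √(180 + Y) (J(Y) = √(Y + 180) = √(180 + Y))
J(1) - 1029 = √(180 + 1) - 1029 = √181 - 1029 = -1029 + √181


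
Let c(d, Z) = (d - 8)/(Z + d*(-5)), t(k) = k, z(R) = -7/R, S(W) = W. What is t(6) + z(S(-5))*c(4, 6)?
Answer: 32/5 ≈ 6.4000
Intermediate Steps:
c(d, Z) = (-8 + d)/(Z - 5*d)
t(6) + z(S(-5))*c(4, 6) = 6 + (-7/(-5))*((-8 + 4)/(6 - 5*4)) = 6 + (-7*(-⅕))*(-4/(6 - 20)) = 6 + 7*(-4/(-14))/5 = 6 + 7*(-1/14*(-4))/5 = 6 + (7/5)*(2/7) = 6 + ⅖ = 32/5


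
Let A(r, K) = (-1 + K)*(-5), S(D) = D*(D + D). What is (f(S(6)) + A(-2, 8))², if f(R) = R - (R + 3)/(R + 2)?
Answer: 7091569/5476 ≈ 1295.0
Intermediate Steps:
S(D) = 2*D² (S(D) = D*(2*D) = 2*D²)
f(R) = R - (3 + R)/(2 + R)
A(r, K) = 5 - 5*K
(f(S(6)) + A(-2, 8))² = ((-3 + 2*6² + (2*6²)²)/(2 + 2*6²) + (5 - 5*8))² = ((-3 + 2*36 + (2*36)²)/(2 + 2*36) + (5 - 40))² = ((-3 + 72 + 72²)/(2 + 72) - 35)² = ((-3 + 72 + 5184)/74 - 35)² = ((1/74)*5253 - 35)² = (5253/74 - 35)² = (2663/74)² = 7091569/5476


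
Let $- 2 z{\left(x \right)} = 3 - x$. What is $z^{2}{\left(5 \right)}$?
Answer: $1$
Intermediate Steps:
$z{\left(x \right)} = - \frac{3}{2} + \frac{x}{2}$ ($z{\left(x \right)} = - \frac{3 - x}{2} = - \frac{3}{2} + \frac{x}{2}$)
$z^{2}{\left(5 \right)} = \left(- \frac{3}{2} + \frac{1}{2} \cdot 5\right)^{2} = \left(- \frac{3}{2} + \frac{5}{2}\right)^{2} = 1^{2} = 1$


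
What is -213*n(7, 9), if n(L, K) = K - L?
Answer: -426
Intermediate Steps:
-213*n(7, 9) = -213*(9 - 1*7) = -213*(9 - 7) = -213*2 = -426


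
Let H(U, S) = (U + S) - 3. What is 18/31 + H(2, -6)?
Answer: -199/31 ≈ -6.4194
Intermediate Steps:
H(U, S) = -3 + S + U (H(U, S) = (S + U) - 3 = -3 + S + U)
18/31 + H(2, -6) = 18/31 + (-3 - 6 + 2) = (1/31)*18 - 7 = 18/31 - 7 = -199/31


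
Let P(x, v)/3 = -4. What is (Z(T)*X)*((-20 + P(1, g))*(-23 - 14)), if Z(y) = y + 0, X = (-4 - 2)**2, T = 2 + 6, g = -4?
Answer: 340992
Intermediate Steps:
P(x, v) = -12 (P(x, v) = 3*(-4) = -12)
T = 8
X = 36 (X = (-6)**2 = 36)
Z(y) = y
(Z(T)*X)*((-20 + P(1, g))*(-23 - 14)) = (8*36)*((-20 - 12)*(-23 - 14)) = 288*(-32*(-37)) = 288*1184 = 340992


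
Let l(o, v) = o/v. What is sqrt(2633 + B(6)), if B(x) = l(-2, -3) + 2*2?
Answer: sqrt(23739)/3 ≈ 51.358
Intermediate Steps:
B(x) = 14/3 (B(x) = -2/(-3) + 2*2 = -2*(-1/3) + 4 = 2/3 + 4 = 14/3)
sqrt(2633 + B(6)) = sqrt(2633 + 14/3) = sqrt(7913/3) = sqrt(23739)/3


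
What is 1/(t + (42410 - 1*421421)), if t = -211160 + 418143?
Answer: -1/172028 ≈ -5.8130e-6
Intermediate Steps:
t = 206983
1/(t + (42410 - 1*421421)) = 1/(206983 + (42410 - 1*421421)) = 1/(206983 + (42410 - 421421)) = 1/(206983 - 379011) = 1/(-172028) = -1/172028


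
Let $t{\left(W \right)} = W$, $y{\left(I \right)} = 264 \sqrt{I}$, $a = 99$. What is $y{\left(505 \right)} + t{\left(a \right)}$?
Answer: $99 + 264 \sqrt{505} \approx 6031.7$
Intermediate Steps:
$y{\left(505 \right)} + t{\left(a \right)} = 264 \sqrt{505} + 99 = 99 + 264 \sqrt{505}$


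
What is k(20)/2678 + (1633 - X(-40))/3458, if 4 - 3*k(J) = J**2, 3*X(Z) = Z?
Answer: 456049/1068522 ≈ 0.42680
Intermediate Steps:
X(Z) = Z/3
k(J) = 4/3 - J**2/3
k(20)/2678 + (1633 - X(-40))/3458 = (4/3 - 1/3*20**2)/2678 + (1633 - (-40)/3)/3458 = (4/3 - 1/3*400)*(1/2678) + (1633 - 1*(-40/3))*(1/3458) = (4/3 - 400/3)*(1/2678) + (1633 + 40/3)*(1/3458) = -132*1/2678 + (4939/3)*(1/3458) = -66/1339 + 4939/10374 = 456049/1068522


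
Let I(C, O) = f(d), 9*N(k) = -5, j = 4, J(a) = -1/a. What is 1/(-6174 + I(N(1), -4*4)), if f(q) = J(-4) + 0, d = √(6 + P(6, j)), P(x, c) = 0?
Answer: -4/24695 ≈ -0.00016198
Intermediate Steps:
N(k) = -5/9 (N(k) = (⅑)*(-5) = -5/9)
d = √6 (d = √(6 + 0) = √6 ≈ 2.4495)
f(q) = ¼ (f(q) = -1/(-4) + 0 = -1*(-¼) + 0 = ¼ + 0 = ¼)
I(C, O) = ¼
1/(-6174 + I(N(1), -4*4)) = 1/(-6174 + ¼) = 1/(-24695/4) = -4/24695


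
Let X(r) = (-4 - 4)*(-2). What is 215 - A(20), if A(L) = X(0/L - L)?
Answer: 199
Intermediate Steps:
X(r) = 16 (X(r) = -8*(-2) = 16)
A(L) = 16
215 - A(20) = 215 - 1*16 = 215 - 16 = 199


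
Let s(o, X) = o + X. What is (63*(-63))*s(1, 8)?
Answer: -35721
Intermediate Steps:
s(o, X) = X + o
(63*(-63))*s(1, 8) = (63*(-63))*(8 + 1) = -3969*9 = -35721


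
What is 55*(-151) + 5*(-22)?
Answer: -8415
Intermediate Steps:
55*(-151) + 5*(-22) = -8305 - 110 = -8415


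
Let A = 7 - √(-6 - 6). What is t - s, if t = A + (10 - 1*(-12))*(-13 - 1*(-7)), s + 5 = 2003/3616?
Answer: -435923/3616 - 2*I*√3 ≈ -120.55 - 3.4641*I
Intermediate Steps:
s = -16077/3616 (s = -5 + 2003/3616 = -16077/3616 ≈ -4.4461)
A = 7 - 2*I*√3 (A = 7 - √(-12) = 7 - 2*I*√3 ≈ 7.0 - 3.4641*I)
t = -125 - 2*I*√3 (t = (7 - 2*I*√3) + (10 - 1*(-12))*(-13 - 1*(-7)) = (7 - 2*I*√3) + (10 + 12)*(-13 + 7) = (7 - 2*I*√3) + 22*(-6) = (7 - 2*I*√3) - 132 = -125 - 2*I*√3 ≈ -125.0 - 3.4641*I)
t - s = (-125 - 2*I*√3) - 1*(-16077/3616) = (-125 - 2*I*√3) + 16077/3616 = -435923/3616 - 2*I*√3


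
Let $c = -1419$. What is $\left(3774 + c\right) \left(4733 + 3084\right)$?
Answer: $18409035$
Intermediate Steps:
$\left(3774 + c\right) \left(4733 + 3084\right) = \left(3774 - 1419\right) \left(4733 + 3084\right) = 2355 \cdot 7817 = 18409035$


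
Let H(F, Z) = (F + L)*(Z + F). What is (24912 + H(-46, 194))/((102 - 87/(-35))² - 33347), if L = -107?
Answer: -1389150/13738213 ≈ -0.10112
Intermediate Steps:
H(F, Z) = (-107 + F)*(F + Z) (H(F, Z) = (F - 107)*(Z + F) = (-107 + F)*(F + Z))
(24912 + H(-46, 194))/((102 - 87/(-35))² - 33347) = (24912 + ((-46)² - 107*(-46) - 107*194 - 46*194))/((102 - 87/(-35))² - 33347) = (24912 + (2116 + 4922 - 20758 - 8924))/((102 - 87*(-1/35))² - 33347) = (24912 - 22644)/((102 + 87/35)² - 33347) = 2268/((3657/35)² - 33347) = 2268/(13373649/1225 - 33347) = 2268/(-27476426/1225) = 2268*(-1225/27476426) = -1389150/13738213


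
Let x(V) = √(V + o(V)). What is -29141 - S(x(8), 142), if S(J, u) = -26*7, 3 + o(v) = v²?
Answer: -28959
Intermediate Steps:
o(v) = -3 + v²
x(V) = √(-3 + V + V²) (x(V) = √(V + (-3 + V²)) = √(-3 + V + V²))
S(J, u) = -182
-29141 - S(x(8), 142) = -29141 - 1*(-182) = -29141 + 182 = -28959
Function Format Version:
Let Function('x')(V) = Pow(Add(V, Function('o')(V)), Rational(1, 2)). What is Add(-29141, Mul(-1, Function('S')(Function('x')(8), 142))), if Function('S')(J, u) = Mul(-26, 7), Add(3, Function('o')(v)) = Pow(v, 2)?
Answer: -28959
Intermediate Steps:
Function('o')(v) = Add(-3, Pow(v, 2))
Function('x')(V) = Pow(Add(-3, V, Pow(V, 2)), Rational(1, 2)) (Function('x')(V) = Pow(Add(V, Add(-3, Pow(V, 2))), Rational(1, 2)) = Pow(Add(-3, V, Pow(V, 2)), Rational(1, 2)))
Function('S')(J, u) = -182
Add(-29141, Mul(-1, Function('S')(Function('x')(8), 142))) = Add(-29141, Mul(-1, -182)) = Add(-29141, 182) = -28959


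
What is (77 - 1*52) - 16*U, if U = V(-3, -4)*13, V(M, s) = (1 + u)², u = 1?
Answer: -807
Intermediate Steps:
V(M, s) = 4 (V(M, s) = (1 + 1)² = 2² = 4)
U = 52 (U = 4*13 = 52)
(77 - 1*52) - 16*U = (77 - 1*52) - 16*52 = (77 - 52) - 832 = 25 - 832 = -807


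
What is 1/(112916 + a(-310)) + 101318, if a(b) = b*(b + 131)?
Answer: 17062559109/168406 ≈ 1.0132e+5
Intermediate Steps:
a(b) = b*(131 + b)
1/(112916 + a(-310)) + 101318 = 1/(112916 - 310*(131 - 310)) + 101318 = 1/(112916 - 310*(-179)) + 101318 = 1/(112916 + 55490) + 101318 = 1/168406 + 101318 = 17062559109/168406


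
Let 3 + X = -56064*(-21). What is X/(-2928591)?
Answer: -392447/976197 ≈ -0.40202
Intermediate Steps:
X = 1177341 (X = -3 - 56064*(-21) = -3 + 1177344 = 1177341)
X/(-2928591) = 1177341/(-2928591) = 1177341*(-1/2928591) = -392447/976197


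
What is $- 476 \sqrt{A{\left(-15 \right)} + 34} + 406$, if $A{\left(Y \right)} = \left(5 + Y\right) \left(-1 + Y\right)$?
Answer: $406 - 476 \sqrt{194} \approx -6223.9$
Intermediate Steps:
$A{\left(Y \right)} = \left(-1 + Y\right) \left(5 + Y\right)$
$- 476 \sqrt{A{\left(-15 \right)} + 34} + 406 = - 476 \sqrt{\left(-5 + \left(-15\right)^{2} + 4 \left(-15\right)\right) + 34} + 406 = - 476 \sqrt{\left(-5 + 225 - 60\right) + 34} + 406 = - 476 \sqrt{160 + 34} + 406 = - 476 \sqrt{194} + 406 = 406 - 476 \sqrt{194}$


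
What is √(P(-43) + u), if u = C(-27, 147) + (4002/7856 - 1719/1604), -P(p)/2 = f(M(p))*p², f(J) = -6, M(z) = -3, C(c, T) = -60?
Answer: 3*√1524966593027946/787564 ≈ 148.75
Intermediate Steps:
P(p) = 12*p² (P(p) = -(-12)*p² = 12*p²)
u = -95393337/1575128 (u = -60 + (4002/7856 - 1719/1604) = -60 + (4002*(1/7856) - 1719*1/1604) = -60 + (2001/3928 - 1719/1604) = -60 - 885657/1575128 = -95393337/1575128 ≈ -60.562)
√(P(-43) + u) = √(12*(-43)² - 95393337/1575128) = √(12*1849 - 95393337/1575128) = √(22188 - 95393337/1575128) = √(34853546727/1575128) = 3*√1524966593027946/787564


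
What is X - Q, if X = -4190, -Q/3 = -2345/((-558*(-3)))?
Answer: -2340365/558 ≈ -4194.2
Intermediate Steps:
Q = 2345/558 (Q = -(-7035)/((-558*(-3))) = -(-7035)/1674 = -3*(-2345/1674) = 2345/558 ≈ 4.2025)
X - Q = -4190 - 1*2345/558 = -4190 - 2345/558 = -2340365/558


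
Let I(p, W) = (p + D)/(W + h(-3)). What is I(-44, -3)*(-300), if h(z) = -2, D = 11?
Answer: -1980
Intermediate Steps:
I(p, W) = (11 + p)/(-2 + W) (I(p, W) = (p + 11)/(W - 2) = (11 + p)/(-2 + W))
I(-44, -3)*(-300) = ((11 - 44)/(-2 - 3))*(-300) = (-33/(-5))*(-300) = -⅕*(-33)*(-300) = (33/5)*(-300) = -1980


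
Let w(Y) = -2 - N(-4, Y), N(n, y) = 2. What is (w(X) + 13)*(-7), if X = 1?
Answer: -63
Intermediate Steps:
w(Y) = -4 (w(Y) = -2 - 1*2 = -2 - 2 = -4)
(w(X) + 13)*(-7) = (-4 + 13)*(-7) = 9*(-7) = -63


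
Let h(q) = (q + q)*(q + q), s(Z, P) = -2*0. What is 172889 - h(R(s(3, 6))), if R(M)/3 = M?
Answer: 172889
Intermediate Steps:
s(Z, P) = 0
R(M) = 3*M
h(q) = 4*q² (h(q) = (2*q)*(2*q) = 4*q²)
172889 - h(R(s(3, 6))) = 172889 - 4*(3*0)² = 172889 - 4*0² = 172889 - 4*0 = 172889 - 1*0 = 172889 + 0 = 172889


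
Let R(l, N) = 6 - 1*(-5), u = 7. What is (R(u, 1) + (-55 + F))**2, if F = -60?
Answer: 10816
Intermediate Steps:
R(l, N) = 11 (R(l, N) = 6 + 5 = 11)
(R(u, 1) + (-55 + F))**2 = (11 + (-55 - 60))**2 = (11 - 115)**2 = (-104)**2 = 10816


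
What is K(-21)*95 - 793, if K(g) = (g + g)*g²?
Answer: -1760383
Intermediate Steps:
K(g) = 2*g³ (K(g) = (2*g)*g² = 2*g³)
K(-21)*95 - 793 = (2*(-21)³)*95 - 793 = (2*(-9261))*95 - 793 = -18522*95 - 793 = -1759590 - 793 = -1760383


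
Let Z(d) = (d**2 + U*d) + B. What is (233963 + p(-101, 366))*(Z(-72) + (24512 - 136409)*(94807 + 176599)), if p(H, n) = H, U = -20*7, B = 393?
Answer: -7102272365639550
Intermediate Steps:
U = -140
Z(d) = 393 + d**2 - 140*d (Z(d) = (d**2 - 140*d) + 393 = 393 + d**2 - 140*d)
(233963 + p(-101, 366))*(Z(-72) + (24512 - 136409)*(94807 + 176599)) = (233963 - 101)*((393 + (-72)**2 - 140*(-72)) + (24512 - 136409)*(94807 + 176599)) = 233862*((393 + 5184 + 10080) - 111897*271406) = 233862*(15657 - 30369517182) = 233862*(-30369501525) = -7102272365639550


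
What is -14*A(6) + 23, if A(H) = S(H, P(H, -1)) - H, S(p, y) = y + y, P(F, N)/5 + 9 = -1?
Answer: 1507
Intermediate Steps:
P(F, N) = -50 (P(F, N) = -45 + 5*(-1) = -45 - 5 = -50)
S(p, y) = 2*y
A(H) = -100 - H (A(H) = 2*(-50) - H = -100 - H)
-14*A(6) + 23 = -14*(-100 - 1*6) + 23 = -14*(-100 - 6) + 23 = -14*(-106) + 23 = 1484 + 23 = 1507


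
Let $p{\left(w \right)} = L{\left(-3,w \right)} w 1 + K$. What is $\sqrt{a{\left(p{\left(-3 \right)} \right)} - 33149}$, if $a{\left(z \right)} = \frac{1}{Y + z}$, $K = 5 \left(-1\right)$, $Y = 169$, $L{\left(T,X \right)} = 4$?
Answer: $\frac{i \sqrt{191468586}}{76} \approx 182.07 i$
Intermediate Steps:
$K = -5$
$p{\left(w \right)} = -5 + 4 w$ ($p{\left(w \right)} = 4 w 1 - 5 = 4 w - 5 = -5 + 4 w$)
$a{\left(z \right)} = \frac{1}{169 + z}$
$\sqrt{a{\left(p{\left(-3 \right)} \right)} - 33149} = \sqrt{\frac{1}{169 + \left(-5 + 4 \left(-3\right)\right)} - 33149} = \sqrt{\frac{1}{169 - 17} - 33149} = \sqrt{\frac{1}{152} - 33149} = \sqrt{- \frac{5038647}{152}} = \frac{i \sqrt{191468586}}{76}$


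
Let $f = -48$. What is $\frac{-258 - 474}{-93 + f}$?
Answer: $\frac{244}{47} \approx 5.1915$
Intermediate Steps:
$\frac{-258 - 474}{-93 + f} = \frac{-258 - 474}{-93 - 48} = - \frac{732}{-141} = \left(-732\right) \left(- \frac{1}{141}\right) = \frac{244}{47}$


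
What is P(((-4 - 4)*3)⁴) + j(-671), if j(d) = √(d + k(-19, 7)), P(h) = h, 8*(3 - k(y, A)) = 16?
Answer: 331776 + I*√670 ≈ 3.3178e+5 + 25.884*I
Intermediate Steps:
k(y, A) = 1 (k(y, A) = 3 - ⅛*16 = 3 - 2 = 1)
j(d) = √(1 + d) (j(d) = √(d + 1) = √(1 + d))
P(((-4 - 4)*3)⁴) + j(-671) = ((-4 - 4)*3)⁴ + √(1 - 671) = (-8*3)⁴ + √(-670) = (-24)⁴ + I*√670 = 331776 + I*√670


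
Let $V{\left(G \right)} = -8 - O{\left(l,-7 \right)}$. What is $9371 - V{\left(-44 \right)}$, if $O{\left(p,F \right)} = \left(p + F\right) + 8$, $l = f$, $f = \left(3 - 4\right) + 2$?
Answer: $9381$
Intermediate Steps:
$f = 1$ ($f = -1 + 2 = 1$)
$l = 1$
$O{\left(p,F \right)} = 8 + F + p$ ($O{\left(p,F \right)} = \left(F + p\right) + 8 = 8 + F + p$)
$V{\left(G \right)} = -10$ ($V{\left(G \right)} = -8 - \left(8 - 7 + 1\right) = -8 - 2 = -10$)
$9371 - V{\left(-44 \right)} = 9371 - -10 = 9371 + 10 = 9381$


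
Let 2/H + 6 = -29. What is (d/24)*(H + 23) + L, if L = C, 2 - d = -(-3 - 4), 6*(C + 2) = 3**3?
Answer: -383/168 ≈ -2.2798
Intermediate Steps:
C = 5/2 (C = -2 + (1/6)*3**3 = -2 + (1/6)*27 = -2 + 9/2 = 5/2 ≈ 2.5000)
d = -5 (d = 2 - (-1)*(-3 - 4) = 2 - (-1)*(-7) = 2 - 1*7 = 2 - 7 = -5)
H = -2/35 (H = 2/(-6 - 29) = 2/(-35) = 2*(-1/35) = -2/35 ≈ -0.057143)
L = 5/2 ≈ 2.5000
(d/24)*(H + 23) + L = (-5/24)*(-2/35 + 23) + 5/2 = -5*1/24*(803/35) + 5/2 = -5/24*803/35 + 5/2 = -803/168 + 5/2 = -383/168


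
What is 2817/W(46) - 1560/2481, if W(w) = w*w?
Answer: 1229339/1749932 ≈ 0.70251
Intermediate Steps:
W(w) = w²
2817/W(46) - 1560/2481 = 2817/(46²) - 1560/2481 = 2817/2116 - 1560*1/2481 = 2817*(1/2116) - 520/827 = 2817/2116 - 520/827 = 1229339/1749932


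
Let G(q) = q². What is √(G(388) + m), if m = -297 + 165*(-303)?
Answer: 2*√25063 ≈ 316.63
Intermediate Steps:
m = -50292 (m = -297 - 49995 = -50292)
√(G(388) + m) = √(388² - 50292) = √(150544 - 50292) = √100252 = 2*√25063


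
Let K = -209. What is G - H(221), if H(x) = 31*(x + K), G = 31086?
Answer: 30714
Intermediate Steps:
H(x) = -6479 + 31*x (H(x) = 31*(x - 209) = 31*(-209 + x) = -6479 + 31*x)
G - H(221) = 31086 - (-6479 + 31*221) = 31086 - (-6479 + 6851) = 31086 - 1*372 = 31086 - 372 = 30714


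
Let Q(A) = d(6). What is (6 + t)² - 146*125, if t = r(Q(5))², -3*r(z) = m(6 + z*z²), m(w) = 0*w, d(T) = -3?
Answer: -18214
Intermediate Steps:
m(w) = 0
Q(A) = -3
r(z) = 0 (r(z) = -⅓*0 = 0)
t = 0 (t = 0² = 0)
(6 + t)² - 146*125 = (6 + 0)² - 146*125 = 6² - 18250 = 36 - 18250 = -18214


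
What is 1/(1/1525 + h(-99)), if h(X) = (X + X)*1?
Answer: -1525/301949 ≈ -0.0050505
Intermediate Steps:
h(X) = 2*X (h(X) = (2*X)*1 = 2*X)
1/(1/1525 + h(-99)) = 1/(1/1525 + 2*(-99)) = 1/(1/1525 - 198) = 1/(-301949/1525) = -1525/301949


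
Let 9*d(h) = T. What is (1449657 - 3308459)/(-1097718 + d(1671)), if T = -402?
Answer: 2788203/1646644 ≈ 1.6933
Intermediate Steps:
d(h) = -134/3 (d(h) = (1/9)*(-402) = -134/3)
(1449657 - 3308459)/(-1097718 + d(1671)) = (1449657 - 3308459)/(-1097718 - 134/3) = -1858802/(-3293288/3) = -1858802*(-3/3293288) = 2788203/1646644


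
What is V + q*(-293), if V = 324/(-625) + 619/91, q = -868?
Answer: 14465034891/56875 ≈ 2.5433e+5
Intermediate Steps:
V = 357391/56875 (V = 324*(-1/625) + 619*(1/91) = -324/625 + 619/91 = 357391/56875 ≈ 6.2838)
V + q*(-293) = 357391/56875 - 868*(-293) = 357391/56875 + 254324 = 14465034891/56875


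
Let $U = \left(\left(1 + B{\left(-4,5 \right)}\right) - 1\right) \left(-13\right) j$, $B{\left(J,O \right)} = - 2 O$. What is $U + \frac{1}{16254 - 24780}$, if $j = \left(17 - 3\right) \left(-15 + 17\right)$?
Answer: $\frac{31034639}{8526} \approx 3640.0$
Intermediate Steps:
$j = 28$ ($j = 14 \cdot 2 = 28$)
$U = 3640$ ($U = \left(\left(1 - 10\right) - 1\right) \left(-13\right) 28 = \left(-9 - 1\right) \left(-13\right) 28 = \left(-10\right) \left(-13\right) 28 = 130 \cdot 28 = 3640$)
$U + \frac{1}{16254 - 24780} = 3640 + \frac{1}{16254 - 24780} = 3640 + \frac{1}{-8526} = 3640 - \frac{1}{8526} = \frac{31034639}{8526}$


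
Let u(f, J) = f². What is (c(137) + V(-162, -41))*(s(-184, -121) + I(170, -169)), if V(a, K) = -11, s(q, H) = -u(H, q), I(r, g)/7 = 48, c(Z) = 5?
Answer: 85830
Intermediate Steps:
I(r, g) = 336 (I(r, g) = 7*48 = 336)
s(q, H) = -H²
(c(137) + V(-162, -41))*(s(-184, -121) + I(170, -169)) = (5 - 11)*(-1*(-121)² + 336) = -6*(-1*14641 + 336) = -6*(-14641 + 336) = -6*(-14305) = 85830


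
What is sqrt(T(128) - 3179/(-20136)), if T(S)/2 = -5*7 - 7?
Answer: I*sqrt(8498625330)/10068 ≈ 9.1565*I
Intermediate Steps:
T(S) = -84 (T(S) = 2*(-5*7 - 7) = 2*(-35 - 7) = 2*(-42) = -84)
sqrt(T(128) - 3179/(-20136)) = sqrt(-84 - 3179/(-20136)) = sqrt(-84 - 3179*(-1/20136)) = sqrt(-84 + 3179/20136) = sqrt(-1688245/20136) = I*sqrt(8498625330)/10068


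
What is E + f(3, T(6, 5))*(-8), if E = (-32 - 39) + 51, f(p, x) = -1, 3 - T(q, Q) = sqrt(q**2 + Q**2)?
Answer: -12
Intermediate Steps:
T(q, Q) = 3 - sqrt(Q**2 + q**2) (T(q, Q) = 3 - sqrt(q**2 + Q**2) = 3 - sqrt(Q**2 + q**2))
E = -20 (E = -71 + 51 = -20)
E + f(3, T(6, 5))*(-8) = -20 - 1*(-8) = -20 + 8 = -12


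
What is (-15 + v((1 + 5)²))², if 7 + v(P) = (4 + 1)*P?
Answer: 24964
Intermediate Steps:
v(P) = -7 + 5*P (v(P) = -7 + (4 + 1)*P = -7 + 5*P)
(-15 + v((1 + 5)²))² = (-15 + (-7 + 5*(1 + 5)²))² = (-15 + (-7 + 5*6²))² = (-15 + (-7 + 5*36))² = (-15 + (-7 + 180))² = (-15 + 173)² = 158² = 24964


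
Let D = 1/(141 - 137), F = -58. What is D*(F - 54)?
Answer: -28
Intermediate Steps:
D = ¼ (D = 1/4 = ¼ ≈ 0.25000)
D*(F - 54) = (-58 - 54)/4 = (¼)*(-112) = -28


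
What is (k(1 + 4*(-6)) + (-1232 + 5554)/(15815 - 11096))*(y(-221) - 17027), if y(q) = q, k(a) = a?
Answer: 163409120/429 ≈ 3.8091e+5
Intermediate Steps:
(k(1 + 4*(-6)) + (-1232 + 5554)/(15815 - 11096))*(y(-221) - 17027) = ((1 + 4*(-6)) + (-1232 + 5554)/(15815 - 11096))*(-221 - 17027) = ((1 - 24) + 4322/4719)*(-17248) = (-23 + 4322*(1/4719))*(-17248) = (-23 + 4322/4719)*(-17248) = -104215/4719*(-17248) = 163409120/429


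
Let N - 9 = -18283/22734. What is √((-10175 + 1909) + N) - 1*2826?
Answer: -2826 + I*√474213358446/7578 ≈ -2826.0 + 90.872*I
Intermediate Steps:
N = 186323/22734 (N = 9 - 18283/22734 = 186323/22734 ≈ 8.1958)
√((-10175 + 1909) + N) - 1*2826 = √((-10175 + 1909) + 186323/22734) - 1*2826 = √(-8266 + 186323/22734) - 2826 = √(-187732921/22734) - 2826 = I*√474213358446/7578 - 2826 = -2826 + I*√474213358446/7578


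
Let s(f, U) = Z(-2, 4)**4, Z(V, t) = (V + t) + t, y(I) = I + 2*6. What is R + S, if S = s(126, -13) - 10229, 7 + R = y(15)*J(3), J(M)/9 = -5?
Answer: -10155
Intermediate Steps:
J(M) = -45 (J(M) = 9*(-5) = -45)
y(I) = 12 + I (y(I) = I + 12 = 12 + I)
Z(V, t) = V + 2*t
R = -1222 (R = -7 + (12 + 15)*(-45) = -7 + 27*(-45) = -7 - 1215 = -1222)
s(f, U) = 1296 (s(f, U) = (-2 + 2*4)**4 = (-2 + 8)**4 = 6**4 = 1296)
S = -8933 (S = 1296 - 10229 = -8933)
R + S = -1222 - 8933 = -10155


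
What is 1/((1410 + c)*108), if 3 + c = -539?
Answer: 1/93744 ≈ 1.0667e-5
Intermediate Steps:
c = -542 (c = -3 - 539 = -542)
1/((1410 + c)*108) = 1/((1410 - 542)*108) = 1/(868*108) = 1/93744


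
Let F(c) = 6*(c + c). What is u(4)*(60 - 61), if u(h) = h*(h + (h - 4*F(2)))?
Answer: 352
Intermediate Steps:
F(c) = 12*c (F(c) = 6*(2*c) = 12*c)
u(h) = h*(-96 + 2*h) (u(h) = h*(h + (h - 48*2)) = h*(h + (h - 4*24)) = h*(h + (h - 96)) = h*(h + (-96 + h)) = h*(-96 + 2*h))
u(4)*(60 - 61) = (2*4*(-48 + 4))*(60 - 61) = (2*4*(-44))*(-1) = -352*(-1) = 352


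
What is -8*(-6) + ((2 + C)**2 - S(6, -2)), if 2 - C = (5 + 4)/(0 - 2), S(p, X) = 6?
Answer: 457/4 ≈ 114.25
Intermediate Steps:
C = 13/2 (C = 2 - (5 + 4)/(0 - 2) = 2 - 9/(-2) = 2 - 9*(-1)/2 = 2 - 1*(-9/2) = 2 + 9/2 = 13/2 ≈ 6.5000)
-8*(-6) + ((2 + C)**2 - S(6, -2)) = -8*(-6) + ((2 + 13/2)**2 - 1*6) = 48 + ((17/2)**2 - 6) = 48 + (289/4 - 6) = 48 + 265/4 = 457/4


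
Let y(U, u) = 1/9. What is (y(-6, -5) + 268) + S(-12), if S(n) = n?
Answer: 2305/9 ≈ 256.11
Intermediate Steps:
y(U, u) = ⅑
(y(-6, -5) + 268) + S(-12) = (⅑ + 268) - 12 = 2413/9 - 12 = 2305/9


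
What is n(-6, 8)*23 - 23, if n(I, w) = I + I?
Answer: -299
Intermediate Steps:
n(I, w) = 2*I
n(-6, 8)*23 - 23 = (2*(-6))*23 - 23 = -12*23 - 23 = -276 - 23 = -299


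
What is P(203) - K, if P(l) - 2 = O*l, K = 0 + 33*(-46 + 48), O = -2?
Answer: -470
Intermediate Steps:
K = 66 (K = 0 + 33*2 = 0 + 66 = 66)
P(l) = 2 - 2*l
P(203) - K = (2 - 2*203) - 1*66 = (2 - 406) - 66 = -404 - 66 = -470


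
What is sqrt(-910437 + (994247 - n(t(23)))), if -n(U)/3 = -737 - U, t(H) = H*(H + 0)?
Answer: 2*sqrt(20003) ≈ 282.86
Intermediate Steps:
t(H) = H**2 (t(H) = H*H = H**2)
n(U) = 2211 + 3*U (n(U) = -3*(-737 - U) = 2211 + 3*U)
sqrt(-910437 + (994247 - n(t(23)))) = sqrt(-910437 + (994247 - (2211 + 3*23**2))) = sqrt(-910437 + (994247 - (2211 + 3*529))) = sqrt(-910437 + (994247 - (2211 + 1587))) = sqrt(-910437 + (994247 - 1*3798)) = sqrt(-910437 + (994247 - 3798)) = sqrt(-910437 + 990449) = sqrt(80012) = 2*sqrt(20003)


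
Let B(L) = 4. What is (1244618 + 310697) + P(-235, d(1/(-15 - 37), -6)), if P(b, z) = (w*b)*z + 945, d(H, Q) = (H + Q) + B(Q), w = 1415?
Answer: 115840645/52 ≈ 2.2277e+6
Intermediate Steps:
d(H, Q) = 4 + H + Q (d(H, Q) = (H + Q) + 4 = 4 + H + Q)
P(b, z) = 945 + 1415*b*z (P(b, z) = (1415*b)*z + 945 = 1415*b*z + 945 = 945 + 1415*b*z)
(1244618 + 310697) + P(-235, d(1/(-15 - 37), -6)) = (1244618 + 310697) + (945 + 1415*(-235)*(4 + 1/(-15 - 37) - 6)) = 1555315 + (945 + 1415*(-235)*(4 + 1/(-52) - 6)) = 1555315 + (945 + 1415*(-235)*(4 - 1/52 - 6)) = 1555315 + (945 + 1415*(-235)*(-105/52)) = 1555315 + (945 + 34915125/52) = 1555315 + 34964265/52 = 115840645/52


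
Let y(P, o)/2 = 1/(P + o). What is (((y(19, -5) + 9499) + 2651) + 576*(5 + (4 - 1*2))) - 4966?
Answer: 78513/7 ≈ 11216.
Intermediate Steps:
y(P, o) = 2/(P + o)
(((y(19, -5) + 9499) + 2651) + 576*(5 + (4 - 1*2))) - 4966 = (((2/(19 - 5) + 9499) + 2651) + 576*(5 + (4 - 1*2))) - 4966 = (((2/14 + 9499) + 2651) + 576*(5 + (4 - 2))) - 4966 = (((2*(1/14) + 9499) + 2651) + 576*(5 + 2)) - 4966 = (((⅐ + 9499) + 2651) + 576*7) - 4966 = ((66494/7 + 2651) + 4032) - 4966 = (85051/7 + 4032) - 4966 = 113275/7 - 4966 = 78513/7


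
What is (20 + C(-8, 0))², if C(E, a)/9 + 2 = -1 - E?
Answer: 4225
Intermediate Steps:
C(E, a) = -27 - 9*E (C(E, a) = -18 + 9*(-1 - E) = -18 + (-9 - 9*E) = -27 - 9*E)
(20 + C(-8, 0))² = (20 + (-27 - 9*(-8)))² = (20 + (-27 + 72))² = (20 + 45)² = 65² = 4225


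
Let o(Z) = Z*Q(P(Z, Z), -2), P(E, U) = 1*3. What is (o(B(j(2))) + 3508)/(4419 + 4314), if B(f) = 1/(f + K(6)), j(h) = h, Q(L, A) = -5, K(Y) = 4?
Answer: 21043/52398 ≈ 0.40160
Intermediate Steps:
P(E, U) = 3
B(f) = 1/(4 + f) (B(f) = 1/(f + 4) = 1/(4 + f))
o(Z) = -5*Z (o(Z) = Z*(-5) = -5*Z)
(o(B(j(2))) + 3508)/(4419 + 4314) = (-5/(4 + 2) + 3508)/(4419 + 4314) = (-5/6 + 3508)/8733 = (-5*⅙ + 3508)*(1/8733) = (-⅚ + 3508)*(1/8733) = (21043/6)*(1/8733) = 21043/52398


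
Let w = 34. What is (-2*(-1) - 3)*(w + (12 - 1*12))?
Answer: -34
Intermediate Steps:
(-2*(-1) - 3)*(w + (12 - 1*12)) = (-2*(-1) - 3)*(34 + (12 - 1*12)) = (2 - 3)*(34 + (12 - 12)) = -(34 + 0) = -1*34 = -34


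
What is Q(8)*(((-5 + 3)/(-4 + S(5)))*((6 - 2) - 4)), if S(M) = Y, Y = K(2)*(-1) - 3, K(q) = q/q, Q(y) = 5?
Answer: 0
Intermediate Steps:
K(q) = 1
Y = -4 (Y = 1*(-1) - 3 = -1 - 3 = -4)
S(M) = -4
Q(8)*(((-5 + 3)/(-4 + S(5)))*((6 - 2) - 4)) = 5*(((-5 + 3)/(-4 - 4))*((6 - 2) - 4)) = 5*((-2/(-8))*(4 - 4)) = 5*(-2*(-1/8)*0) = 5*((1/4)*0) = 5*0 = 0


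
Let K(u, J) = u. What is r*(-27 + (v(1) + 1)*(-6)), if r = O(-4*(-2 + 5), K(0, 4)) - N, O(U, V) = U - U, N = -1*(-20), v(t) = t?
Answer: 780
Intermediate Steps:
N = 20
O(U, V) = 0
r = -20 (r = 0 - 1*20 = 0 - 20 = -20)
r*(-27 + (v(1) + 1)*(-6)) = -20*(-27 + (1 + 1)*(-6)) = -20*(-27 + 2*(-6)) = -20*(-27 - 12) = -20*(-39) = 780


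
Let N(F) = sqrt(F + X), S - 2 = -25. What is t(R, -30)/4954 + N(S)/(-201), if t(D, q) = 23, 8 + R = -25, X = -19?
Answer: 23/4954 - I*sqrt(42)/201 ≈ 0.0046427 - 0.032242*I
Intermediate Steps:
S = -23 (S = 2 - 25 = -23)
N(F) = sqrt(-19 + F) (N(F) = sqrt(F - 19) = sqrt(-19 + F))
R = -33 (R = -8 - 25 = -33)
t(R, -30)/4954 + N(S)/(-201) = 23/4954 + sqrt(-19 - 23)/(-201) = 23*(1/4954) + sqrt(-42)*(-1/201) = 23/4954 + (I*sqrt(42))*(-1/201) = 23/4954 - I*sqrt(42)/201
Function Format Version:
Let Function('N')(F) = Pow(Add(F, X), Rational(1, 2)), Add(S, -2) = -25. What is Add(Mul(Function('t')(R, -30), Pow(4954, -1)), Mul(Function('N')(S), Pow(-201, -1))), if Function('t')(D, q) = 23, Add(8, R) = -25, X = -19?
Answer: Add(Rational(23, 4954), Mul(Rational(-1, 201), I, Pow(42, Rational(1, 2)))) ≈ Add(0.0046427, Mul(-0.032242, I))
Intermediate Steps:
S = -23 (S = Add(2, -25) = -23)
Function('N')(F) = Pow(Add(-19, F), Rational(1, 2)) (Function('N')(F) = Pow(Add(F, -19), Rational(1, 2)) = Pow(Add(-19, F), Rational(1, 2)))
R = -33 (R = Add(-8, -25) = -33)
Add(Mul(Function('t')(R, -30), Pow(4954, -1)), Mul(Function('N')(S), Pow(-201, -1))) = Add(Mul(23, Pow(4954, -1)), Mul(Pow(Add(-19, -23), Rational(1, 2)), Pow(-201, -1))) = Add(Mul(23, Rational(1, 4954)), Mul(Pow(-42, Rational(1, 2)), Rational(-1, 201))) = Add(Rational(23, 4954), Mul(Mul(I, Pow(42, Rational(1, 2))), Rational(-1, 201))) = Add(Rational(23, 4954), Mul(Rational(-1, 201), I, Pow(42, Rational(1, 2))))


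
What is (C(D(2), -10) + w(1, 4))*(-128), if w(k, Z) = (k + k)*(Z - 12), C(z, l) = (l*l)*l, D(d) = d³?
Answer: 130048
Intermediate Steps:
C(z, l) = l³ (C(z, l) = l²*l = l³)
w(k, Z) = 2*k*(-12 + Z) (w(k, Z) = (2*k)*(-12 + Z) = 2*k*(-12 + Z))
(C(D(2), -10) + w(1, 4))*(-128) = ((-10)³ + 2*1*(-12 + 4))*(-128) = (-1000 + 2*1*(-8))*(-128) = (-1000 - 16)*(-128) = -1016*(-128) = 130048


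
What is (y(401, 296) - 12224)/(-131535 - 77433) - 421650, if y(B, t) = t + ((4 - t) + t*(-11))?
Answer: -22027835431/52242 ≈ -4.2165e+5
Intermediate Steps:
y(B, t) = 4 - 11*t (y(B, t) = t + ((4 - t) - 11*t) = t + (4 - 12*t) = 4 - 11*t)
(y(401, 296) - 12224)/(-131535 - 77433) - 421650 = ((4 - 11*296) - 12224)/(-131535 - 77433) - 421650 = ((4 - 3256) - 12224)/(-208968) - 421650 = (-3252 - 12224)*(-1/208968) - 421650 = -15476*(-1/208968) - 421650 = 3869/52242 - 421650 = -22027835431/52242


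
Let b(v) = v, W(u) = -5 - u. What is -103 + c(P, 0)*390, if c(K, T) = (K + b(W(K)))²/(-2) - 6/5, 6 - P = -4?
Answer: -5446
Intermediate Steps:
P = 10 (P = 6 - 1*(-4) = 6 + 4 = 10)
c(K, T) = -137/10 (c(K, T) = (K + (-5 - K))²/(-2) - 6/5 = (-5)²*(-½) - 6*⅕ = 25*(-½) - 6/5 = -25/2 - 6/5 = -137/10)
-103 + c(P, 0)*390 = -103 - 137/10*390 = -103 - 5343 = -5446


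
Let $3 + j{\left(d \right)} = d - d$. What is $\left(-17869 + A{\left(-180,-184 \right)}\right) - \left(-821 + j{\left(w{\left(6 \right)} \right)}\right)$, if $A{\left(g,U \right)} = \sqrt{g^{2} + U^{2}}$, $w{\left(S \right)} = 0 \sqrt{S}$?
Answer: $-17045 + 4 \sqrt{4141} \approx -16788.0$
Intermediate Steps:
$w{\left(S \right)} = 0$
$j{\left(d \right)} = -3$ ($j{\left(d \right)} = -3 + \left(d - d\right) = -3 + 0 = -3$)
$A{\left(g,U \right)} = \sqrt{U^{2} + g^{2}}$
$\left(-17869 + A{\left(-180,-184 \right)}\right) - \left(-821 + j{\left(w{\left(6 \right)} \right)}\right) = \left(-17869 + \sqrt{\left(-184\right)^{2} + \left(-180\right)^{2}}\right) + \left(821 - -3\right) = \left(-17869 + \sqrt{33856 + 32400}\right) + \left(821 + 3\right) = \left(-17869 + \sqrt{66256}\right) + 824 = \left(-17869 + 4 \sqrt{4141}\right) + 824 = -17045 + 4 \sqrt{4141}$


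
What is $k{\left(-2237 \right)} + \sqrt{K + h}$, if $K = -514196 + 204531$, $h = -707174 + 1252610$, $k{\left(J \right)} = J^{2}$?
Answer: $5004169 + \sqrt{235771} \approx 5.0047 \cdot 10^{6}$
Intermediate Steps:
$h = 545436$
$K = -309665$
$k{\left(-2237 \right)} + \sqrt{K + h} = \left(-2237\right)^{2} + \sqrt{-309665 + 545436} = 5004169 + \sqrt{235771}$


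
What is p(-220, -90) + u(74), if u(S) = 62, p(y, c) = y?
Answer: -158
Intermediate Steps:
p(-220, -90) + u(74) = -220 + 62 = -158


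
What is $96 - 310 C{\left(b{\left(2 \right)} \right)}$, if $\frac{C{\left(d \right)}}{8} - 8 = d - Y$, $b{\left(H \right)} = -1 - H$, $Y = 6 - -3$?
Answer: $10016$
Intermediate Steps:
$Y = 9$ ($Y = 6 + 3 = 9$)
$C{\left(d \right)} = -8 + 8 d$ ($C{\left(d \right)} = 64 + 8 \left(d - 9\right) = 64 + 8 \left(-9 + d\right) = 64 + \left(-72 + 8 d\right) = -8 + 8 d$)
$96 - 310 C{\left(b{\left(2 \right)} \right)} = 96 - 310 \left(-8 + 8 \left(-1 - 2\right)\right) = 96 - 310 \left(-8 + 8 \left(-3\right)\right) = 96 - 310 \left(-8 - 24\right) = 96 - -9920 = 96 + 9920 = 10016$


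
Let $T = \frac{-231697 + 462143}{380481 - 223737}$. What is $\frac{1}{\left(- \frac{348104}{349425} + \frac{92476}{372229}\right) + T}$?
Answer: $\frac{377538586124700}{272743371180649} \approx 1.3842$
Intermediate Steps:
$T = \frac{115223}{78372}$ ($T = \frac{230446}{156744} = 230446 \cdot \frac{1}{156744} = \frac{115223}{78372} \approx 1.4702$)
$\frac{1}{\left(- \frac{348104}{349425} + \frac{92476}{372229}\right) + T} = \frac{1}{\left(- \frac{348104}{349425} + \frac{92476}{372229}\right) + \frac{115223}{78372}} = \frac{1}{- \frac{97260977516}{130066118325} + \frac{115223}{78372}} = \frac{1}{\frac{272743371180649}{377538586124700}} = \frac{377538586124700}{272743371180649}$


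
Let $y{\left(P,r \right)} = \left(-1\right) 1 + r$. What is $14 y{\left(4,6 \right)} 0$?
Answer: $0$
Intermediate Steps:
$y{\left(P,r \right)} = -1 + r$
$14 y{\left(4,6 \right)} 0 = 14 \left(-1 + 6\right) 0 = 14 \cdot 5 \cdot 0 = 70 \cdot 0 = 0$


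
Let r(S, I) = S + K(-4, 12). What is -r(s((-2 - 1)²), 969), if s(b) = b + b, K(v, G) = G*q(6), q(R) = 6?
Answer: -90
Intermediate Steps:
K(v, G) = 6*G (K(v, G) = G*6 = 6*G)
s(b) = 2*b
r(S, I) = 72 + S (r(S, I) = S + 6*12 = S + 72 = 72 + S)
-r(s((-2 - 1)²), 969) = -(72 + 2*(-2 - 1)²) = -(72 + 2*(-3)²) = -(72 + 2*9) = -(72 + 18) = -1*90 = -90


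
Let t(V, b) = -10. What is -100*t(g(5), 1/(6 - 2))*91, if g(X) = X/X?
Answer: 91000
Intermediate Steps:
g(X) = 1
-100*t(g(5), 1/(6 - 2))*91 = -100*(-10)*91 = 1000*91 = 91000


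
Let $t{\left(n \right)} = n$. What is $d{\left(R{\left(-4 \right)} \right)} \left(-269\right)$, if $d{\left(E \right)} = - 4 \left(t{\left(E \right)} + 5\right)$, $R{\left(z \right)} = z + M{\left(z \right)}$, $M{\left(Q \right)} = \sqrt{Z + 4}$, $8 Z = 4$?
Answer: $1076 + 1614 \sqrt{2} \approx 3358.5$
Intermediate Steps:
$Z = \frac{1}{2}$ ($Z = \frac{1}{8} \cdot 4 = \frac{1}{2} \approx 0.5$)
$M{\left(Q \right)} = \frac{3 \sqrt{2}}{2}$ ($M{\left(Q \right)} = \sqrt{\frac{1}{2} + 4} = \sqrt{\frac{9}{2}} = \frac{3 \sqrt{2}}{2}$)
$R{\left(z \right)} = z + \frac{3 \sqrt{2}}{2}$
$d{\left(E \right)} = -20 - 4 E$ ($d{\left(E \right)} = - 4 \left(E + 5\right) = - 4 \left(5 + E\right) = -20 - 4 E$)
$d{\left(R{\left(-4 \right)} \right)} \left(-269\right) = \left(-20 - 4 \left(-4 + \frac{3 \sqrt{2}}{2}\right)\right) \left(-269\right) = \left(-20 + \left(16 - 6 \sqrt{2}\right)\right) \left(-269\right) = \left(-4 - 6 \sqrt{2}\right) \left(-269\right) = 1076 + 1614 \sqrt{2}$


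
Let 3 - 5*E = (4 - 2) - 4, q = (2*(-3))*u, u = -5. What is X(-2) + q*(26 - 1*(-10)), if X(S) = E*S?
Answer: 1078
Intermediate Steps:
q = 30 (q = (2*(-3))*(-5) = -6*(-5) = 30)
E = 1 (E = ⅗ - ((4 - 2) - 4)/5 = ⅗ - (2 - 4)/5 = ⅗ - ⅕*(-2) = ⅗ + ⅖ = 1)
X(S) = S (X(S) = 1*S = S)
X(-2) + q*(26 - 1*(-10)) = -2 + 30*(26 - 1*(-10)) = -2 + 30*(26 + 10) = -2 + 30*36 = -2 + 1080 = 1078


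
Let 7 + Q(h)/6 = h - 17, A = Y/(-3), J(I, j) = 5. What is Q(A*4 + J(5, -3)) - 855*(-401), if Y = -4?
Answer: 342773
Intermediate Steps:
A = 4/3 (A = -4/(-3) = -4*(-1/3) = 4/3 ≈ 1.3333)
Q(h) = -144 + 6*h (Q(h) = -42 + 6*(h - 17) = -42 + 6*(-17 + h) = -42 + (-102 + 6*h) = -144 + 6*h)
Q(A*4 + J(5, -3)) - 855*(-401) = (-144 + 6*((4/3)*4 + 5)) - 855*(-401) = (-144 + 6*(16/3 + 5)) + 342855 = (-144 + 6*(31/3)) + 342855 = (-144 + 62) + 342855 = -82 + 342855 = 342773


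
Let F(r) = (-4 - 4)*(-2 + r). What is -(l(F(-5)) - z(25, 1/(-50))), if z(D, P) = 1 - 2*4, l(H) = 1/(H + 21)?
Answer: -540/77 ≈ -7.0130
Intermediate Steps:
F(r) = 16 - 8*r (F(r) = -8*(-2 + r) = 16 - 8*r)
l(H) = 1/(21 + H)
z(D, P) = -7 (z(D, P) = 1 - 8 = -7)
-(l(F(-5)) - z(25, 1/(-50))) = -(1/(21 + (16 - 8*(-5))) - 1*(-7)) = -(1/(21 + (16 + 40)) + 7) = -(1/(21 + 56) + 7) = -(1/77 + 7) = -1*540/77 = -540/77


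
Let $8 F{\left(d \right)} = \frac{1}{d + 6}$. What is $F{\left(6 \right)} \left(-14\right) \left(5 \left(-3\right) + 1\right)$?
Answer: $\frac{49}{24} \approx 2.0417$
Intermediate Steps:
$F{\left(d \right)} = \frac{1}{8 \left(6 + d\right)}$ ($F{\left(d \right)} = \frac{1}{8 \left(d + 6\right)} = \frac{1}{8 \left(6 + d\right)}$)
$F{\left(6 \right)} \left(-14\right) \left(5 \left(-3\right) + 1\right) = \frac{1}{8 \left(6 + 6\right)} \left(-14\right) \left(5 \left(-3\right) + 1\right) = \frac{1}{8 \cdot 12} \left(-14\right) \left(-15 + 1\right) = \frac{1}{8} \cdot \frac{1}{12} \left(-14\right) \left(-14\right) = \frac{1}{96} \left(-14\right) \left(-14\right) = \left(- \frac{7}{48}\right) \left(-14\right) = \frac{49}{24}$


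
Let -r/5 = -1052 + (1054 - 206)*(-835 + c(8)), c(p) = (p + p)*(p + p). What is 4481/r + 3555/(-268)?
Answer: -1093110149/82417370 ≈ -13.263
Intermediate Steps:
c(p) = 4*p² (c(p) = (2*p)*(2*p) = 4*p²)
r = 2460220 (r = -5*(-1052 + (1054 - 206)*(-835 + 4*8²)) = -5*(-1052 + 848*(-835 + 4*64)) = -5*(-1052 + 848*(-835 + 256)) = -5*(-1052 + 848*(-579)) = -5*(-1052 - 490992) = -5*(-492044) = 2460220)
4481/r + 3555/(-268) = 4481/2460220 + 3555/(-268) = 4481*(1/2460220) + 3555*(-1/268) = 4481/2460220 - 3555/268 = -1093110149/82417370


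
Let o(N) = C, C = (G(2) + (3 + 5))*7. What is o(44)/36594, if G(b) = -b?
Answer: 7/6099 ≈ 0.0011477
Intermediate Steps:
C = 42 (C = (-1*2 + (3 + 5))*7 = (-2 + 8)*7 = 6*7 = 42)
o(N) = 42
o(44)/36594 = 42/36594 = 42*(1/36594) = 7/6099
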